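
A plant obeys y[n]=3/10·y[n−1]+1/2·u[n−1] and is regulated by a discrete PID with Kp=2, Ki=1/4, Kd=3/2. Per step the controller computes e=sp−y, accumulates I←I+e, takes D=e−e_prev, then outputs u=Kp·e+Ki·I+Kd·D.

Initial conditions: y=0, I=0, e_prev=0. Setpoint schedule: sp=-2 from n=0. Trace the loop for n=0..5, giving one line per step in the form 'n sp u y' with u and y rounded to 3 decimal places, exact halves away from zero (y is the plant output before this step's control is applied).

0 -2 -7.500 0.000
1 -2 9.063 -3.750
2 -2 -22.961 3.406
3 -2 38.415 -10.459
4 -2 -79.750 16.070
5 -2 147.240 -35.054

(exact arithmetic carried between steps; '≈' marks a value shown rounded to 6 d.p. or computed from one; I and e_prev carry over from the previous line; the table rounds u and y to 3 d.p., halves away from zero)
n=0: y=0, sp=-2, e=sp−y=-2; I=-2, D=e−e_prev=-2; u=2·(-2)+1/4·(-2)+3/2·(-2)=-7.5; next y=3/10·0+1/2·(-7.5)=-3.75
n=1: y=-3.75, sp=-2, e=sp−y=1.75; I=-0.25, D=e−e_prev=3.75; u=2·1.75+1/4·(-0.25)+3/2·3.75=9.0625; next y=3/10·(-3.75)+1/2·9.0625=3.40625
n=2: y=3.40625, sp=-2, e=sp−y=-5.40625; I=-5.65625, D=e−e_prev=-7.15625; u=2·(-5.40625)+1/4·(-5.65625)+3/2·(-7.15625)≈-22.960938; next y=3/10·3.40625+1/2·(-22.960938)≈-10.458594
n=3: y≈-10.458594, sp=-2, e=sp−y≈8.458594; I≈2.802344, D=e−e_prev≈13.864844; u=2·8.458594+1/4·2.802344+3/2·13.864844≈38.415039; next y=3/10·(-10.458594)+1/2·38.415039≈16.069941
n=4: y≈16.069941, sp=-2, e=sp−y≈-18.069941; I≈-15.267598, D=e−e_prev≈-26.528535; u=2·(-18.069941)+1/4·(-15.267598)+3/2·(-26.528535)≈-79.749585; next y=3/10·16.069941+1/2·(-79.749585)≈-35.053810
n=5: y≈-35.053810, sp=-2, e=sp−y≈33.053810; I≈17.786212, D=e−e_prev≈51.123751; u=2·33.053810+1/4·17.786212+3/2·51.123751≈147.239800; next y=3/10·(-35.053810)+1/2·147.239800≈63.103757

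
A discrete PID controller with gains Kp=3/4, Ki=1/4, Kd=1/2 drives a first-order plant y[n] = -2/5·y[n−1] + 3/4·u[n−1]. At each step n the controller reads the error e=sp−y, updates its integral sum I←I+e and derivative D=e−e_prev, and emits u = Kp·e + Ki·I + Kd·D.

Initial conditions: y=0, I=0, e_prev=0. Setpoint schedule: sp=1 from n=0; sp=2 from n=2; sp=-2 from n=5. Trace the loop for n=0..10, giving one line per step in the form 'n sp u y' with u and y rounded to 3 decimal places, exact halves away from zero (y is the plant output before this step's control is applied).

(exact arithmetic carried between steps; '≈' marks a value shown rounded to 6 d.p. or computed from one; I and e_prev carry over from the previous line; the table rounds u and y to 3 d.p., halves away from zero)
n=0: y=0, sp=1, e=sp−y=1; I=1, D=e−e_prev=1; u=3/4·1+1/4·1+1/2·1=1.5; next y=-2/5·0+3/4·1.5=1.125
n=1: y=1.125, sp=1, e=sp−y=-0.125; I=0.875, D=e−e_prev=-1.125; u=3/4·(-0.125)+1/4·0.875+1/2·(-1.125)=-0.4375; next y=-2/5·1.125+3/4·(-0.4375)=-0.778125
n=2: y=-0.778125, sp=2, e=sp−y=2.778125; I=3.653125, D=e−e_prev=2.903125; u=3/4·2.778125+1/4·3.653125+1/2·2.903125≈4.448438; next y=-2/5·(-0.778125)+3/4·4.448438≈3.647578
n=3: y≈3.647578, sp=2, e=sp−y≈-1.647578; I≈2.005547, D=e−e_prev≈-4.425703; u=3/4·(-1.647578)+1/4·2.005547+1/2·(-4.425703)≈-2.947148; next y=-2/5·3.647578+3/4·(-2.947148)≈-3.669393
n=4: y≈-3.669393, sp=2, e=sp−y≈5.669393; I≈7.674939, D=e−e_prev≈7.316971; u=3/4·5.669393+1/4·7.674939+1/2·7.316971≈9.829265; next y=-2/5·(-3.669393)+3/4·9.829265≈8.839706
n=5: y≈8.839706, sp=-2, e=sp−y≈-10.839706; I≈-3.164766, D=e−e_prev≈-16.509098; u=3/4·(-10.839706)+1/4·(-3.164766)+1/2·(-16.509098)≈-17.175520; next y=-2/5·8.839706+3/4·(-17.175520)≈-16.417522
n=6: y≈-16.417522, sp=-2, e=sp−y≈14.417522; I≈11.252756, D=e−e_prev≈25.257228; u=3/4·14.417522+1/4·11.252756+1/2·25.257228≈26.254944; next y=-2/5·(-16.417522)+3/4·26.254944≈26.258217
n=7: y≈26.258217, sp=-2, e=sp−y≈-28.258217; I≈-17.005461, D=e−e_prev≈-42.675739; u=3/4·(-28.258217)+1/4·(-17.005461)+1/2·(-42.675739)≈-46.782897; next y=-2/5·26.258217+3/4·(-46.782897)≈-45.590460
n=8: y≈-45.590460, sp=-2, e=sp−y≈43.590460; I≈26.584999, D=e−e_prev≈71.848677; u=3/4·43.590460+1/4·26.584999+1/2·71.848677≈75.263433; next y=-2/5·(-45.590460)+3/4·75.263433≈74.683759
n=9: y≈74.683759, sp=-2, e=sp−y≈-76.683759; I≈-50.098760, D=e−e_prev≈-120.274219; u=3/4·(-76.683759)+1/4·(-50.098760)+1/2·(-120.274219)≈-130.174618; next y=-2/5·74.683759+3/4·(-130.174618)≈-127.504467
n=10: y≈-127.504467, sp=-2, e=sp−y≈125.504467; I≈75.405707, D=e−e_prev≈202.188226; u=3/4·125.504467+1/4·75.405707+1/2·202.188226≈214.073890; next y=-2/5·(-127.504467)+3/4·214.073890≈211.557205

0 1 1.500 0.000
1 1 -0.438 1.125
2 2 4.448 -0.778
3 2 -2.947 3.648
4 2 9.829 -3.669
5 -2 -17.176 8.840
6 -2 26.255 -16.418
7 -2 -46.783 26.258
8 -2 75.263 -45.590
9 -2 -130.175 74.684
10 -2 214.074 -127.504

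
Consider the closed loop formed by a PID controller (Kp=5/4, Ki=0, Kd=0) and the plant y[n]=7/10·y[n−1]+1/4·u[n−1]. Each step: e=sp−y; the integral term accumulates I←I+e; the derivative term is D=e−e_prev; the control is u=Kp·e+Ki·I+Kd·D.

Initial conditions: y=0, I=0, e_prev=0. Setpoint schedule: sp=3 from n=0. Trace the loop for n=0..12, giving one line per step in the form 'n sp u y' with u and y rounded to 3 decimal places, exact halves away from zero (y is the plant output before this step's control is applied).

0 3 3.750 0.000
1 3 2.578 0.938
2 3 2.124 1.301
3 3 1.948 1.442
4 3 1.880 1.496
5 3 1.853 1.517
6 3 1.843 1.525
7 3 1.839 1.529
8 3 1.838 1.530
9 3 1.837 1.530
10 3 1.837 1.530
11 3 1.837 1.531
12 3 1.837 1.531

(exact arithmetic carried between steps; '≈' marks a value shown rounded to 6 d.p. or computed from one; I and e_prev carry over from the previous line; the table rounds u and y to 3 d.p., halves away from zero)
n=0: y=0, sp=3, e=sp−y=3; I=3, D=e−e_prev=3; u=5/4·3+0·3+0·3=3.75; next y=7/10·0+1/4·3.75=0.9375
n=1: y=0.9375, sp=3, e=sp−y=2.0625; I=5.0625, D=e−e_prev=-0.9375; u=5/4·2.0625+0·5.0625+0·(-0.9375)=2.578125; next y=7/10·0.9375+1/4·2.578125≈1.300781
n=2: y≈1.300781, sp=3, e=sp−y≈1.699219; I≈6.761719, D=e−e_prev≈-0.363281; u=5/4·1.699219+0·6.761719+0·(-0.363281)≈2.124023; next y=7/10·1.300781+1/4·2.124023≈1.441553
n=3: y≈1.441553, sp=3, e=sp−y≈1.558447; I≈8.320166, D=e−e_prev≈-0.140771; u=5/4·1.558447+0·8.320166+0·(-0.140771)≈1.948059; next y=7/10·1.441553+1/4·1.948059≈1.496102
n=4: y≈1.496102, sp=3, e=sp−y≈1.503898; I≈9.824064, D=e−e_prev≈-0.054549; u=5/4·1.503898+0·9.824064+0·(-0.054549)≈1.879873; next y=7/10·1.496102+1/4·1.879873≈1.517239
n=5: y≈1.517239, sp=3, e=sp−y≈1.482761; I≈11.306825, D=e−e_prev≈-0.021138; u=5/4·1.482761+0·11.306825+0·(-0.021138)≈1.853451; next y=7/10·1.517239+1/4·1.853451≈1.525430
n=6: y≈1.525430, sp=3, e=sp−y≈1.474570; I≈12.781395, D=e−e_prev≈-0.008191; u=5/4·1.474570+0·12.781395+0·(-0.008191)≈1.843212; next y=7/10·1.525430+1/4·1.843212≈1.528604
n=7: y≈1.528604, sp=3, e=sp−y≈1.471396; I≈14.252790, D=e−e_prev≈-0.003174; u=5/4·1.471396+0·14.252790+0·(-0.003174)≈1.839245; next y=7/10·1.528604+1/4·1.839245≈1.529834
n=8: y≈1.529834, sp=3, e=sp−y≈1.470166; I≈15.722956, D=e−e_prev≈-0.001230; u=5/4·1.470166+0·15.722956+0·(-0.001230)≈1.837707; next y=7/10·1.529834+1/4·1.837707≈1.530311
n=9: y≈1.530311, sp=3, e=sp−y≈1.469689; I≈17.192646, D=e−e_prev≈-0.000477; u=5/4·1.469689+0·17.192646+0·(-0.000477)≈1.837112; next y=7/10·1.530311+1/4·1.837112≈1.530495
n=10: y≈1.530495, sp=3, e=sp−y≈1.469505; I≈18.662150, D=e−e_prev≈-0.000185; u=5/4·1.469505+0·18.662150+0·(-0.000185)≈1.836881; next y=7/10·1.530495+1/4·1.836881≈1.530567
n=11: y≈1.530567, sp=3, e=sp−y≈1.469433; I≈20.131583, D=e−e_prev≈-0.000072; u=5/4·1.469433+0·20.131583+0·(-0.000072)≈1.836791; next y=7/10·1.530567+1/4·1.836791≈1.530595
n=12: y≈1.530595, sp=3, e=sp−y≈1.469405; I≈21.600988, D=e−e_prev≈-0.000028; u=5/4·1.469405+0·21.600988+0·(-0.000028)≈1.836757; next y=7/10·1.530595+1/4·1.836757≈1.530605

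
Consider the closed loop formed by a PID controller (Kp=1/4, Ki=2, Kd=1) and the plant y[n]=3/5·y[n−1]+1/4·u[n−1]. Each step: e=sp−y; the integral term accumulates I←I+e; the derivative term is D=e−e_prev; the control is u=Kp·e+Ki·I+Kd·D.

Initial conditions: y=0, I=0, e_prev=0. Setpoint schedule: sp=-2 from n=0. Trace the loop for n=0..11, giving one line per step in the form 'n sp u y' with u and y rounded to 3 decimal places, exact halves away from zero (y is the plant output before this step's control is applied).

(exact arithmetic carried between steps; '≈' marks a value shown rounded to 6 d.p. or computed from one; I and e_prev carry over from the previous line; the table rounds u and y to 3 d.p., halves away from zero)
n=0: y=0, sp=-2, e=sp−y=-2; I=-2, D=e−e_prev=-2; u=1/4·(-2)+2·(-2)+1·(-2)=-6.5; next y=3/5·0+1/4·(-6.5)=-1.625
n=1: y=-1.625, sp=-2, e=sp−y=-0.375; I=-2.375, D=e−e_prev=1.625; u=1/4·(-0.375)+2·(-2.375)+1·1.625=-3.21875; next y=3/5·(-1.625)+1/4·(-3.21875)≈-1.779688
n=2: y≈-1.779688, sp=-2, e=sp−y≈-0.220313; I≈-2.595313, D=e−e_prev≈0.154688; u=1/4·(-0.220313)+2·(-2.595313)+1·0.154688≈-5.091016; next y=3/5·(-1.779688)+1/4·(-5.091016)≈-2.340566
n=3: y≈-2.340566, sp=-2, e=sp−y≈0.340566; I≈-2.254746, D=e−e_prev≈0.560879; u=1/4·0.340566+2·(-2.254746)+1·0.560879≈-3.863472; next y=3/5·(-2.340566)+1/4·(-3.863472)≈-2.370208
n=4: y≈-2.370208, sp=-2, e=sp−y≈0.370208; I≈-1.884538, D=e−e_prev≈0.029641; u=1/4·0.370208+2·(-1.884538)+1·0.029641≈-3.646883; next y=3/5·(-2.370208)+1/4·(-3.646883)≈-2.333845
n=5: y≈-2.333845, sp=-2, e=sp−y≈0.333845; I≈-1.550693, D=e−e_prev≈-0.036362; u=1/4·0.333845+2·(-1.550693)+1·(-0.036362)≈-3.054287; next y=3/5·(-2.333845)+1/4·(-3.054287)≈-2.163879
n=6: y≈-2.163879, sp=-2, e=sp−y≈0.163879; I≈-1.386814, D=e−e_prev≈-0.169967; u=1/4·0.163879+2·(-1.386814)+1·(-0.169967)≈-2.902625; next y=3/5·(-2.163879)+1/4·(-2.902625)≈-2.023984
n=7: y≈-2.023984, sp=-2, e=sp−y≈0.023984; I≈-1.362830, D=e−e_prev≈-0.139895; u=1/4·0.023984+2·(-1.362830)+1·(-0.139895)≈-2.859560; next y=3/5·(-2.023984)+1/4·(-2.859560)≈-1.929280
n=8: y≈-1.929280, sp=-2, e=sp−y≈-0.070720; I≈-1.433550, D=e−e_prev≈-0.094703; u=1/4·(-0.070720)+2·(-1.433550)+1·(-0.094703)≈-2.979484; next y=3/5·(-1.929280)+1/4·(-2.979484)≈-1.902439
n=9: y≈-1.902439, sp=-2, e=sp−y≈-0.097561; I≈-1.531111, D=e−e_prev≈-0.026841; u=1/4·(-0.097561)+2·(-1.531111)+1·(-0.026841)≈-3.113454; next y=3/5·(-1.902439)+1/4·(-3.113454)≈-1.919827
n=10: y≈-1.919827, sp=-2, e=sp−y≈-0.080173; I≈-1.611284, D=e−e_prev≈0.017388; u=1/4·(-0.080173)+2·(-1.611284)+1·0.017388≈-3.225224; next y=3/5·(-1.919827)+1/4·(-3.225224)≈-1.958202
n=11: y≈-1.958202, sp=-2, e=sp−y≈-0.041798; I≈-1.653082, D=e−e_prev≈0.038375; u=1/4·(-0.041798)+2·(-1.653082)+1·0.038375≈-3.278239; next y=3/5·(-1.958202)+1/4·(-3.278239)≈-1.994481

0 -2 -6.500 0.000
1 -2 -3.219 -1.625
2 -2 -5.091 -1.780
3 -2 -3.863 -2.341
4 -2 -3.647 -2.370
5 -2 -3.054 -2.334
6 -2 -2.903 -2.164
7 -2 -2.860 -2.024
8 -2 -2.979 -1.929
9 -2 -3.113 -1.902
10 -2 -3.225 -1.920
11 -2 -3.278 -1.958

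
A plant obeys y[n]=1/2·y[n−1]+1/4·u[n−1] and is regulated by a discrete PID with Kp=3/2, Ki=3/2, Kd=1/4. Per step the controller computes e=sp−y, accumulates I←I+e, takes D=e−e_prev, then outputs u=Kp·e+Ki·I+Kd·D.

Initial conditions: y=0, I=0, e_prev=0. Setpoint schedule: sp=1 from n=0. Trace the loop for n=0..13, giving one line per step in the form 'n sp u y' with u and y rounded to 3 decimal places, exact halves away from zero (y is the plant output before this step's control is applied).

0 1 3.250 0.000
1 1 1.859 0.813
2 1 2.153 0.871
3 1 2.027 0.974
4 1 2.028 0.994
5 1 2.009 1.004
6 1 2.005 1.004
7 1 2.002 1.003
8 1 2.000 1.002
9 1 2.000 1.001
10 1 2.000 1.001
11 1 2.000 1.000
12 1 2.000 1.000
13 1 2.000 1.000

(exact arithmetic carried between steps; '≈' marks a value shown rounded to 6 d.p. or computed from one; I and e_prev carry over from the previous line; the table rounds u and y to 3 d.p., halves away from zero)
n=0: y=0, sp=1, e=sp−y=1; I=1, D=e−e_prev=1; u=3/2·1+3/2·1+1/4·1=3.25; next y=1/2·0+1/4·3.25=0.8125
n=1: y=0.8125, sp=1, e=sp−y=0.1875; I=1.1875, D=e−e_prev=-0.8125; u=3/2·0.1875+3/2·1.1875+1/4·(-0.8125)=1.859375; next y=1/2·0.8125+1/4·1.859375≈0.871094
n=2: y≈0.871094, sp=1, e=sp−y≈0.128906; I≈1.316406, D=e−e_prev≈-0.058594; u=3/2·0.128906+3/2·1.316406+1/4·(-0.058594)≈2.153320; next y=1/2·0.871094+1/4·2.153320≈0.973877
n=3: y≈0.973877, sp=1, e=sp−y≈0.026123; I≈1.342529, D=e−e_prev≈-0.102783; u=3/2·0.026123+3/2·1.342529+1/4·(-0.102783)≈2.027283; next y=1/2·0.973877+1/4·2.027283≈0.993759
n=4: y≈0.993759, sp=1, e=sp−y≈0.006241; I≈1.348770, D=e−e_prev≈-0.019882; u=3/2·0.006241+3/2·1.348770+1/4·(-0.019882)≈2.027546; next y=1/2·0.993759+1/4·2.027546≈1.003766
n=5: y≈1.003766, sp=1, e=sp−y≈-0.003766; I≈1.345004, D=e−e_prev≈-0.010007; u=3/2·(-0.003766)+3/2·1.345004+1/4·(-0.010007)≈2.009355; next y=1/2·1.003766+1/4·2.009355≈1.004222
n=6: y≈1.004222, sp=1, e=sp−y≈-0.004222; I≈1.340782, D=e−e_prev≈-0.000456; u=3/2·(-0.004222)+3/2·1.340782+1/4·(-0.000456)≈2.004727; next y=1/2·1.004222+1/4·2.004727≈1.003293
n=7: y≈1.003293, sp=1, e=sp−y≈-0.003293; I≈1.337490, D=e−e_prev≈0.000929; u=3/2·(-0.003293)+3/2·1.337490+1/4·0.000929≈2.001528; next y=1/2·1.003293+1/4·2.001528≈1.002028
n=8: y≈1.002028, sp=1, e=sp−y≈-0.002028; I≈1.335461, D=e−e_prev≈0.001264; u=3/2·(-0.002028)+3/2·1.335461+1/4·0.001264≈2.000466; next y=1/2·1.002028+1/4·2.000466≈1.001131
n=9: y≈1.001131, sp=1, e=sp−y≈-0.001131; I≈1.334331, D=e−e_prev≈0.000898; u=3/2·(-0.001131)+3/2·1.334331+1/4·0.000898≈2.000025; next y=1/2·1.001131+1/4·2.000025≈1.000571
n=10: y≈1.000571, sp=1, e=sp−y≈-0.000571; I≈1.333759, D=e−e_prev≈0.000559; u=3/2·(-0.000571)+3/2·1.333759+1/4·0.000559≈1.999922; next y=1/2·1.000571+1/4·1.999922≈1.000266
n=11: y≈1.000266, sp=1, e=sp−y≈-0.000266; I≈1.333493, D=e−e_prev≈0.000305; u=3/2·(-0.000266)+3/2·1.333493+1/4·0.000305≈1.999917; next y=1/2·1.000266+1/4·1.999917≈1.000112
n=12: y≈1.000112, sp=1, e=sp−y≈-0.000112; I≈1.333381, D=e−e_prev≈0.000154; u=3/2·(-0.000112)+3/2·1.333381+1/4·0.000154≈1.999941; next y=1/2·1.000112+1/4·1.999941≈1.000041
n=13: y≈1.000041, sp=1, e=sp−y≈-0.000041; I≈1.333339, D=e−e_prev≈0.000071; u=3/2·(-0.000041)+3/2·1.333339+1/4·0.000071≈1.999965; next y=1/2·1.000041+1/4·1.999965≈1.000012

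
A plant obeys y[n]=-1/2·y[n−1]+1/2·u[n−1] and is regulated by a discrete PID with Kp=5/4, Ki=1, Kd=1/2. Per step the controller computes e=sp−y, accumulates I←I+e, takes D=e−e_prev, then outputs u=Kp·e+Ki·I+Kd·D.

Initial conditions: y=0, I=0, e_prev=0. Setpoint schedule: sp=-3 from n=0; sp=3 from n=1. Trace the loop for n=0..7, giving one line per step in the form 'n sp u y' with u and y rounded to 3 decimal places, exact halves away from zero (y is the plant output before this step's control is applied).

0 -3 -8.250 0.000
1 3 18.094 -4.125
2 3 -21.738 11.109
3 3 53.486 -16.424
4 3 -82.148 34.955
5 3 168.729 -58.552
6 3 -290.000 113.640
7 3 552.971 -201.820

(exact arithmetic carried between steps; '≈' marks a value shown rounded to 6 d.p. or computed from one; I and e_prev carry over from the previous line; the table rounds u and y to 3 d.p., halves away from zero)
n=0: y=0, sp=-3, e=sp−y=-3; I=-3, D=e−e_prev=-3; u=5/4·(-3)+1·(-3)+1/2·(-3)=-8.25; next y=-1/2·0+1/2·(-8.25)=-4.125
n=1: y=-4.125, sp=3, e=sp−y=7.125; I=4.125, D=e−e_prev=10.125; u=5/4·7.125+1·4.125+1/2·10.125=18.09375; next y=-1/2·(-4.125)+1/2·18.09375=11.109375
n=2: y=11.109375, sp=3, e=sp−y=-8.109375; I=-3.984375, D=e−e_prev=-15.234375; u=5/4·(-8.109375)+1·(-3.984375)+1/2·(-15.234375)≈-21.738281; next y=-1/2·11.109375+1/2·(-21.738281)≈-16.423828
n=3: y≈-16.423828, sp=3, e=sp−y≈19.423828; I≈15.439453, D=e−e_prev≈27.533203; u=5/4·19.423828+1·15.439453+1/2·27.533203≈53.485840; next y=-1/2·(-16.423828)+1/2·53.485840≈34.954834
n=4: y≈34.954834, sp=3, e=sp−y≈-31.954834; I≈-16.515381, D=e−e_prev≈-51.378662; u=5/4·(-31.954834)+1·(-16.515381)+1/2·(-51.378662)≈-82.148254; next y=-1/2·34.954834+1/2·(-82.148254)≈-58.551544
n=5: y≈-58.551544, sp=3, e=sp−y≈61.551544; I≈45.036163, D=e−e_prev≈93.506378; u=5/4·61.551544+1·45.036163+1/2·93.506378≈168.728783; next y=-1/2·(-58.551544)+1/2·168.728783≈113.640163
n=6: y≈113.640163, sp=3, e=sp−y≈-110.640163; I≈-65.604000, D=e−e_prev≈-172.191708; u=5/4·(-110.640163)+1·(-65.604000)+1/2·(-172.191708)≈-290.000058; next y=-1/2·113.640163+1/2·(-290.000058)≈-201.820111
n=7: y≈-201.820111, sp=3, e=sp−y≈204.820111; I≈139.216111, D=e−e_prev≈315.460274; u=5/4·204.820111+1·139.216111+1/2·315.460274≈552.971386; next y=-1/2·(-201.820111)+1/2·552.971386≈377.395749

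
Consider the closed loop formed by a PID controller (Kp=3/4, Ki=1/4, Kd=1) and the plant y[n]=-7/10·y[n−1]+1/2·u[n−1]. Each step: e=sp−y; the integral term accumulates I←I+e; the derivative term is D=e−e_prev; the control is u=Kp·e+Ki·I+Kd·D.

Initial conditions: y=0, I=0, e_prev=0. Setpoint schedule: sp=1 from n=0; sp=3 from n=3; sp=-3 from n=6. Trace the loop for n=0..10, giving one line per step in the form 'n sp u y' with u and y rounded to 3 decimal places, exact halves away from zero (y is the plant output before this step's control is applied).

(exact arithmetic carried between steps; '≈' marks a value shown rounded to 6 d.p. or computed from one; I and e_prev carry over from the previous line; the table rounds u and y to 3 d.p., halves away from zero)
n=0: y=0, sp=1, e=sp−y=1; I=1, D=e−e_prev=1; u=3/4·1+1/4·1+1·1=2; next y=-7/10·0+1/2·2=1
n=1: y=1, sp=1, e=sp−y=0; I=1, D=e−e_prev=-1; u=3/4·0+1/4·1+1·(-1)=-0.75; next y=-7/10·1+1/2·(-0.75)=-1.075
n=2: y=-1.075, sp=1, e=sp−y=2.075; I=3.075, D=e−e_prev=2.075; u=3/4·2.075+1/4·3.075+1·2.075=4.4; next y=-7/10·(-1.075)+1/2·4.4=2.9525
n=3: y=2.9525, sp=3, e=sp−y=0.0475; I=3.1225, D=e−e_prev=-2.0275; u=3/4·0.0475+1/4·3.1225+1·(-2.0275)=-1.21125; next y=-7/10·2.9525+1/2·(-1.21125)=-2.672375
n=4: y=-2.672375, sp=3, e=sp−y=5.672375; I=8.794875, D=e−e_prev=5.624875; u=3/4·5.672375+1/4·8.794875+1·5.624875=12.077875; next y=-7/10·(-2.672375)+1/2·12.077875=7.9096
n=5: y=7.9096, sp=3, e=sp−y=-4.9096; I=3.885275, D=e−e_prev=-10.581975; u=3/4·(-4.9096)+1/4·3.885275+1·(-10.581975)≈-13.292856; next y=-7/10·7.9096+1/2·(-13.292856)≈-12.183148
n=6: y≈-12.183148, sp=-3, e=sp−y≈9.183148; I≈13.068423, D=e−e_prev≈14.092748; u=3/4·9.183148+1/4·13.068423+1·14.092748≈24.247215; next y=-7/10·(-12.183148)+1/2·24.247215≈20.651811
n=7: y≈20.651811, sp=-3, e=sp−y≈-23.651811; I≈-10.583388, D=e−e_prev≈-32.834959; u=3/4·(-23.651811)+1/4·(-10.583388)+1·(-32.834959)≈-53.219665; next y=-7/10·20.651811+1/2·(-53.219665)≈-41.066100
n=8: y≈-41.066100, sp=-3, e=sp−y≈38.066100; I≈27.482712, D=e−e_prev≈61.717911; u=3/4·38.066100+1/4·27.482712+1·61.717911≈97.138165; next y=-7/10·(-41.066100)+1/2·97.138165≈77.315352
n=9: y≈77.315352, sp=-3, e=sp−y≈-80.315352; I≈-52.832640, D=e−e_prev≈-118.381453; u=3/4·(-80.315352)+1/4·(-52.832640)+1·(-118.381453)≈-191.826127; next y=-7/10·77.315352+1/2·(-191.826127)≈-150.033810
n=10: y≈-150.033810, sp=-3, e=sp−y≈147.033810; I≈94.201170, D=e−e_prev≈227.349163; u=3/4·147.033810+1/4·94.201170+1·227.349163≈361.174813; next y=-7/10·(-150.033810)+1/2·361.174813≈285.611073

0 1 2.000 0.000
1 1 -0.750 1.000
2 1 4.400 -1.075
3 3 -1.211 2.953
4 3 12.078 -2.672
5 3 -13.293 7.910
6 -3 24.247 -12.183
7 -3 -53.220 20.652
8 -3 97.138 -41.066
9 -3 -191.826 77.315
10 -3 361.175 -150.034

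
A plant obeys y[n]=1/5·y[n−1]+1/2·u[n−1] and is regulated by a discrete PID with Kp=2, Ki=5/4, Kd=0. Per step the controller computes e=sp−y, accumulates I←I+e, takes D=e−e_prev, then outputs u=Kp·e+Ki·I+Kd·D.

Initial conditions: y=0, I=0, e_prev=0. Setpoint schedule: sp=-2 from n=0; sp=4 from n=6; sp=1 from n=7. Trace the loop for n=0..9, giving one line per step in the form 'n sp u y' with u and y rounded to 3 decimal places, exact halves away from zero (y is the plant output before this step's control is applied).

0 -2 -6.500 0.000
1 -2 1.563 -3.250
2 -2 -7.864 0.131
3 -2 2.592 -3.906
4 -2 -9.393 0.515
5 -2 4.066 -4.593
6 4 8.258 1.114
7 1 -8.407 4.352
8 1 12.379 -3.333
9 1 -10.987 5.523

(exact arithmetic carried between steps; '≈' marks a value shown rounded to 6 d.p. or computed from one; I and e_prev carry over from the previous line; the table rounds u and y to 3 d.p., halves away from zero)
n=0: y=0, sp=-2, e=sp−y=-2; I=-2, D=e−e_prev=-2; u=2·(-2)+5/4·(-2)+0·(-2)=-6.5; next y=1/5·0+1/2·(-6.5)=-3.25
n=1: y=-3.25, sp=-2, e=sp−y=1.25; I=-0.75, D=e−e_prev=3.25; u=2·1.25+5/4·(-0.75)+0·3.25=1.5625; next y=1/5·(-3.25)+1/2·1.5625=0.13125
n=2: y=0.13125, sp=-2, e=sp−y=-2.13125; I=-2.88125, D=e−e_prev=-3.38125; u=2·(-2.13125)+5/4·(-2.88125)+0·(-3.38125)≈-7.864063; next y=1/5·0.13125+1/2·(-7.864063)≈-3.905781
n=3: y≈-3.905781, sp=-2, e=sp−y≈1.905781; I≈-0.975469, D=e−e_prev≈4.037031; u=2·1.905781+5/4·(-0.975469)+0·4.037031≈2.592227; next y=1/5·(-3.905781)+1/2·2.592227≈0.514957
n=4: y≈0.514957, sp=-2, e=sp−y≈-2.514957; I≈-3.490426, D=e−e_prev≈-4.420738; u=2·(-2.514957)+5/4·(-3.490426)+0·(-4.420738)≈-9.392946; next y=1/5·0.514957+1/2·(-9.392946)≈-4.593482
n=5: y≈-4.593482, sp=-2, e=sp−y≈2.593482; I≈-0.896944, D=e−e_prev≈5.108439; u=2·2.593482+5/4·(-0.896944)+0·5.108439≈4.065783; next y=1/5·(-4.593482)+1/2·4.065783≈1.114195
n=6: y≈1.114195, sp=4, e=sp−y≈2.885805; I≈1.988861, D=e−e_prev≈0.292323; u=2·2.885805+5/4·1.988861+0·0.292323≈8.257685; next y=1/5·1.114195+1/2·8.257685≈4.351682
n=7: y≈4.351682, sp=1, e=sp−y≈-3.351682; I≈-1.362821, D=e−e_prev≈-6.237486; u=2·(-3.351682)+5/4·(-1.362821)+0·(-6.237486)≈-8.406889; next y=1/5·4.351682+1/2·(-8.406889)≈-3.333108
n=8: y≈-3.333108, sp=1, e=sp−y≈4.333108; I≈2.970287, D=e−e_prev≈7.684790; u=2·4.333108+5/4·2.970287+0·7.684790≈12.379076; next y=1/5·(-3.333108)+1/2·12.379076≈5.522916
n=9: y≈5.522916, sp=1, e=sp−y≈-4.522916; I≈-1.552629, D=e−e_prev≈-8.856025; u=2·(-4.522916)+5/4·(-1.552629)+0·(-8.856025)≈-10.986619; next y=1/5·5.522916+1/2·(-10.986619)≈-4.388726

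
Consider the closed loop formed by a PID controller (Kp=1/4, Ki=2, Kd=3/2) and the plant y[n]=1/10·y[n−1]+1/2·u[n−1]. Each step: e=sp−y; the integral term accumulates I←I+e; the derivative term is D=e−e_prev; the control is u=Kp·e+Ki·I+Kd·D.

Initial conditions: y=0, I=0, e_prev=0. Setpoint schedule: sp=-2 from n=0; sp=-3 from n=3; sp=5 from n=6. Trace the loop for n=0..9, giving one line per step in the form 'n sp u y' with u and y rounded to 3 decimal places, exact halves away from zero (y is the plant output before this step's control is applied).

0 -2 -7.500 0.000
1 -2 5.563 -3.750
2 -2 -19.648 2.406
3 -3 21.985 -9.584
4 -3 -54.899 10.034
5 -3 85.261 -26.446
6 5 -141.688 39.986
7 5 276.606 -66.845
8 5 -484.189 131.618
9 5 912.336 -228.933

(exact arithmetic carried between steps; '≈' marks a value shown rounded to 6 d.p. or computed from one; I and e_prev carry over from the previous line; the table rounds u and y to 3 d.p., halves away from zero)
n=0: y=0, sp=-2, e=sp−y=-2; I=-2, D=e−e_prev=-2; u=1/4·(-2)+2·(-2)+3/2·(-2)=-7.5; next y=1/10·0+1/2·(-7.5)=-3.75
n=1: y=-3.75, sp=-2, e=sp−y=1.75; I=-0.25, D=e−e_prev=3.75; u=1/4·1.75+2·(-0.25)+3/2·3.75=5.5625; next y=1/10·(-3.75)+1/2·5.5625=2.40625
n=2: y=2.40625, sp=-2, e=sp−y=-4.40625; I=-4.65625, D=e−e_prev=-6.15625; u=1/4·(-4.40625)+2·(-4.65625)+3/2·(-6.15625)≈-19.648438; next y=1/10·2.40625+1/2·(-19.648438)≈-9.583594
n=3: y≈-9.583594, sp=-3, e=sp−y≈6.583594; I≈1.927344, D=e−e_prev≈10.989844; u=1/4·6.583594+2·1.927344+3/2·10.989844≈21.985352; next y=1/10·(-9.583594)+1/2·21.985352≈10.034316
n=4: y≈10.034316, sp=-3, e=sp−y≈-13.034316; I≈-11.106973, D=e−e_prev≈-19.617910; u=1/4·(-13.034316)+2·(-11.106973)+3/2·(-19.617910)≈-54.899390; next y=1/10·10.034316+1/2·(-54.899390)≈-26.446263
n=5: y≈-26.446263, sp=-3, e=sp−y≈23.446263; I≈12.339291, D=e−e_prev≈36.480580; u=1/4·23.446263+2·12.339291+3/2·36.480580≈85.261016; next y=1/10·(-26.446263)+1/2·85.261016≈39.985882
n=6: y≈39.985882, sp=5, e=sp−y≈-34.985882; I≈-22.646591, D=e−e_prev≈-58.432145; u=1/4·(-34.985882)+2·(-22.646591)+3/2·(-58.432145)≈-141.687870; next y=1/10·39.985882+1/2·(-141.687870)≈-66.845347
n=7: y≈-66.845347, sp=5, e=sp−y≈71.845347; I≈49.198756, D=e−e_prev≈106.831229; u=1/4·71.845347+2·49.198756+3/2·106.831229≈276.605692; next y=1/10·(-66.845347)+1/2·276.605692≈131.618311
n=8: y≈131.618311, sp=5, e=sp−y≈-126.618311; I≈-77.419555, D=e−e_prev≈-198.463658; u=1/4·(-126.618311)+2·(-77.419555)+3/2·(-198.463658)≈-484.189176; next y=1/10·131.618311+1/2·(-484.189176)≈-228.932757
n=9: y≈-228.932757, sp=5, e=sp−y≈233.932757; I≈156.513201, D=e−e_prev≈360.551068; u=1/4·233.932757+2·156.513201+3/2·360.551068≈912.336194; next y=1/10·(-228.932757)+1/2·912.336194≈433.274821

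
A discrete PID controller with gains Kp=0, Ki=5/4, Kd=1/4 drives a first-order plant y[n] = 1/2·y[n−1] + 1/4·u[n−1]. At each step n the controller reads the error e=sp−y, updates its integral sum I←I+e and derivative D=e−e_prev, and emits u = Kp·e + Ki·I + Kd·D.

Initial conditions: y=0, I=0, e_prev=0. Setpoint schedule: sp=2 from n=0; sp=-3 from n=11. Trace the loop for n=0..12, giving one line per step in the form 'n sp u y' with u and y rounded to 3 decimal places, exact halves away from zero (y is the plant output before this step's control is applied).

0 2 3.000 0.000
1 2 3.875 0.750
2 2 4.734 1.344
3 2 4.936 1.855
4 2 4.785 2.162
5 2 4.486 2.277
6 2 4.194 2.260
7 2 3.987 2.179
8 2 3.882 2.086
9 2 3.860 2.014
10 2 3.888 1.972
11 -3 -3.567 1.958
12 -3 -5.712 0.087

(exact arithmetic carried between steps; '≈' marks a value shown rounded to 6 d.p. or computed from one; I and e_prev carry over from the previous line; the table rounds u and y to 3 d.p., halves away from zero)
n=0: y=0, sp=2, e=sp−y=2; I=2, D=e−e_prev=2; u=0·2+5/4·2+1/4·2=3; next y=1/2·0+1/4·3=0.75
n=1: y=0.75, sp=2, e=sp−y=1.25; I=3.25, D=e−e_prev=-0.75; u=0·1.25+5/4·3.25+1/4·(-0.75)=3.875; next y=1/2·0.75+1/4·3.875=1.34375
n=2: y=1.34375, sp=2, e=sp−y=0.65625; I=3.90625, D=e−e_prev=-0.59375; u=0·0.65625+5/4·3.90625+1/4·(-0.59375)=4.734375; next y=1/2·1.34375+1/4·4.734375≈1.855469
n=3: y≈1.855469, sp=2, e=sp−y≈0.144531; I≈4.050781, D=e−e_prev≈-0.511719; u=0·0.144531+5/4·4.050781+1/4·(-0.511719)≈4.935547; next y=1/2·1.855469+1/4·4.935547≈2.161621
n=4: y≈2.161621, sp=2, e=sp−y≈-0.161621; I≈3.889160, D=e−e_prev≈-0.306152; u=0·(-0.161621)+5/4·3.889160+1/4·(-0.306152)≈4.784912; next y=1/2·2.161621+1/4·4.784912≈2.277039
n=5: y≈2.277039, sp=2, e=sp−y≈-0.277039; I≈3.612122, D=e−e_prev≈-0.115417; u=0·(-0.277039)+5/4·3.612122+1/4·(-0.115417)≈4.486298; next y=1/2·2.277039+1/4·4.486298≈2.260094
n=6: y≈2.260094, sp=2, e=sp−y≈-0.260094; I≈3.352028, D=e−e_prev≈0.016945; u=0·(-0.260094)+5/4·3.352028+1/4·0.016945≈4.194271; next y=1/2·2.260094+1/4·4.194271≈2.178615
n=7: y≈2.178615, sp=2, e=sp−y≈-0.178615; I≈3.173413, D=e−e_prev≈0.081479; u=0·(-0.178615)+5/4·3.173413+1/4·0.081479≈3.987136; next y=1/2·2.178615+1/4·3.987136≈2.086091
n=8: y≈2.086091, sp=2, e=sp−y≈-0.086091; I≈3.087322, D=e−e_prev≈0.092523; u=0·(-0.086091)+5/4·3.087322+1/4·0.092523≈3.882283; next y=1/2·2.086091+1/4·3.882283≈2.013616
n=9: y≈2.013616, sp=2, e=sp−y≈-0.013616; I≈3.073705, D=e−e_prev≈0.072475; u=0·(-0.013616)+5/4·3.073705+1/4·0.072475≈3.860250; next y=1/2·2.013616+1/4·3.860250≈1.971871
n=10: y≈1.971871, sp=2, e=sp−y≈0.028129; I≈3.101835, D=e−e_prev≈0.041746; u=0·0.028129+5/4·3.101835+1/4·0.041746≈3.887730; next y=1/2·1.971871+1/4·3.887730≈1.957868
n=11: y≈1.957868, sp=-3, e=sp−y≈-4.957868; I≈-1.856033, D=e−e_prev≈-4.985997; u=0·(-4.957868)+5/4·(-1.856033)+1/4·(-4.985997)≈-3.566541; next y=1/2·1.957868+1/4·(-3.566541)≈0.087299
n=12: y≈0.087299, sp=-3, e=sp−y≈-3.087299; I≈-4.943332, D=e−e_prev≈1.870569; u=0·(-3.087299)+5/4·(-4.943332)+1/4·1.870569≈-5.711523; next y=1/2·0.087299+1/4·(-5.711523)≈-1.384231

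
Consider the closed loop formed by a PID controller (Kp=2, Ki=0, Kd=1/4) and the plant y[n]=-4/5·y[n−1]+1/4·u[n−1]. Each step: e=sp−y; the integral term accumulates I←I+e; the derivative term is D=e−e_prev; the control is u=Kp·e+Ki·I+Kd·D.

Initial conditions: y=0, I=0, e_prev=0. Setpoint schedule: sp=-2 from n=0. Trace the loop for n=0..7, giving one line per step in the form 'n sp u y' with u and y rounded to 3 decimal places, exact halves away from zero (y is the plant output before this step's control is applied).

0 -2 -4.500 0.000
1 -2 -1.469 -1.125
2 -2 -5.480 0.533
3 -2 0.175 -1.796
4 -2 -7.781 1.481
5 -2 3.412 -3.130
6 -2 -12.335 3.357
7 -2 9.820 -5.769

(exact arithmetic carried between steps; '≈' marks a value shown rounded to 6 d.p. or computed from one; I and e_prev carry over from the previous line; the table rounds u and y to 3 d.p., halves away from zero)
n=0: y=0, sp=-2, e=sp−y=-2; I=-2, D=e−e_prev=-2; u=2·(-2)+0·(-2)+1/4·(-2)=-4.5; next y=-4/5·0+1/4·(-4.5)=-1.125
n=1: y=-1.125, sp=-2, e=sp−y=-0.875; I=-2.875, D=e−e_prev=1.125; u=2·(-0.875)+0·(-2.875)+1/4·1.125=-1.46875; next y=-4/5·(-1.125)+1/4·(-1.46875)≈0.532813
n=2: y≈0.532813, sp=-2, e=sp−y≈-2.532813; I≈-5.407813, D=e−e_prev≈-1.657813; u=2·(-2.532813)+0·(-5.407813)+1/4·(-1.657813)≈-5.480078; next y=-4/5·0.532813+1/4·(-5.480078)≈-1.796270
n=3: y≈-1.796270, sp=-2, e=sp−y≈-0.203730; I≈-5.611543, D=e−e_prev≈2.329082; u=2·(-0.203730)+0·(-5.611543)+1/4·2.329082≈0.174810; next y=-4/5·(-1.796270)+1/4·0.174810≈1.480718
n=4: y≈1.480718, sp=-2, e=sp−y≈-3.480718; I≈-9.092261, D=e−e_prev≈-3.276988; u=2·(-3.480718)+0·(-9.092261)+1/4·(-3.276988)≈-7.780683; next y=-4/5·1.480718+1/4·(-7.780683)≈-3.129745
n=5: y≈-3.129745, sp=-2, e=sp−y≈1.129745; I≈-7.962516, D=e−e_prev≈4.610463; u=2·1.129745+0·(-7.962516)+1/4·4.610463≈3.412106; next y=-4/5·(-3.129745)+1/4·3.412106≈3.356823
n=6: y≈3.356823, sp=-2, e=sp−y≈-5.356823; I≈-13.319338, D=e−e_prev≈-6.486568; u=2·(-5.356823)+0·(-13.319338)+1/4·(-6.486568)≈-12.335287; next y=-4/5·3.356823+1/4·(-12.335287)≈-5.769280
n=7: y≈-5.769280, sp=-2, e=sp−y≈3.769280; I≈-9.550059, D=e−e_prev≈9.126103; u=2·3.769280+0·(-9.550059)+1/4·9.126103≈9.820085; next y=-4/5·(-5.769280)+1/4·9.820085≈7.070445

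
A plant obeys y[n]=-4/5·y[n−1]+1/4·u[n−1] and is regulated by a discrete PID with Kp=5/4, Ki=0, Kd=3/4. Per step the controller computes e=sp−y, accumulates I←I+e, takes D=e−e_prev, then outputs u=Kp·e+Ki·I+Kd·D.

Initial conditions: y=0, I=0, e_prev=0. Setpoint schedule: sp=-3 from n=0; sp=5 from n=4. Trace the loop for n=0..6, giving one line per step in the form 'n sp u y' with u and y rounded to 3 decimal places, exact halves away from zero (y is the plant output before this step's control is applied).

0 -3 -6.000 0.000
1 -3 -0.750 -1.500
2 -3 -6.900 1.013
3 -3 2.079 -2.535
4 5 5.253 2.548
5 5 9.611 -0.725
6 5 -0.259 2.983

(exact arithmetic carried between steps; '≈' marks a value shown rounded to 6 d.p. or computed from one; I and e_prev carry over from the previous line; the table rounds u and y to 3 d.p., halves away from zero)
n=0: y=0, sp=-3, e=sp−y=-3; I=-3, D=e−e_prev=-3; u=5/4·(-3)+0·(-3)+3/4·(-3)=-6; next y=-4/5·0+1/4·(-6)=-1.5
n=1: y=-1.5, sp=-3, e=sp−y=-1.5; I=-4.5, D=e−e_prev=1.5; u=5/4·(-1.5)+0·(-4.5)+3/4·1.5=-0.75; next y=-4/5·(-1.5)+1/4·(-0.75)=1.0125
n=2: y=1.0125, sp=-3, e=sp−y=-4.0125; I=-8.5125, D=e−e_prev=-2.5125; u=5/4·(-4.0125)+0·(-8.5125)+3/4·(-2.5125)=-6.9; next y=-4/5·1.0125+1/4·(-6.9)=-2.535
n=3: y=-2.535, sp=-3, e=sp−y=-0.465; I=-8.9775, D=e−e_prev=3.5475; u=5/4·(-0.465)+0·(-8.9775)+3/4·3.5475=2.079375; next y=-4/5·(-2.535)+1/4·2.079375≈2.547844
n=4: y≈2.547844, sp=5, e=sp−y≈2.452156; I≈-6.525344, D=e−e_prev≈2.917156; u=5/4·2.452156+0·(-6.525344)+3/4·2.917156≈5.253063; next y=-4/5·2.547844+1/4·5.253063≈-0.725009
n=5: y≈-0.725009, sp=5, e=sp−y≈5.725009; I≈-0.800334, D=e−e_prev≈3.272853; u=5/4·5.725009+0·(-0.800334)+3/4·3.272853≈9.610902; next y=-4/5·(-0.725009)+1/4·9.610902≈2.982733
n=6: y≈2.982733, sp=5, e=sp−y≈2.017267; I≈1.216933, D=e−e_prev≈-3.707742; u=5/4·2.017267+0·1.216933+3/4·(-3.707742)≈-0.259223; next y=-4/5·2.982733+1/4·(-0.259223)≈-2.450992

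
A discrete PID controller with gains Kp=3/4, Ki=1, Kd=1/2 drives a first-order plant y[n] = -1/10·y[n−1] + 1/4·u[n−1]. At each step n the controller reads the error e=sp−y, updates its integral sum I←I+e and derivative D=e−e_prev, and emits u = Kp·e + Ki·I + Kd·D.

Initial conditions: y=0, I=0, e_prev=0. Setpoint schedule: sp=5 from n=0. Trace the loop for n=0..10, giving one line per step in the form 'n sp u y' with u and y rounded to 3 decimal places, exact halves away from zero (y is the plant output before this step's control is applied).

(exact arithmetic carried between steps; '≈' marks a value shown rounded to 6 d.p. or computed from one; I and e_prev carry over from the previous line; the table rounds u and y to 3 d.p., halves away from zero)
n=0: y=0, sp=5, e=sp−y=5; I=5, D=e−e_prev=5; u=3/4·5+1·5+1/2·5=11.25; next y=-1/10·0+1/4·11.25=2.8125
n=1: y=2.8125, sp=5, e=sp−y=2.1875; I=7.1875, D=e−e_prev=-2.8125; u=3/4·2.1875+1·7.1875+1/2·(-2.8125)=7.421875; next y=-1/10·2.8125+1/4·7.421875≈1.574219
n=2: y≈1.574219, sp=5, e=sp−y≈3.425781; I≈10.613281, D=e−e_prev≈1.238281; u=3/4·3.425781+1·10.613281+1/2·1.238281≈13.801758; next y=-1/10·1.574219+1/4·13.801758≈3.293018
n=3: y≈3.293018, sp=5, e=sp−y≈1.706982; I≈12.320264, D=e−e_prev≈-1.718799; u=3/4·1.706982+1·12.320264+1/2·(-1.718799)≈12.741101; next y=-1/10·3.293018+1/4·12.741101≈2.855974
n=4: y≈2.855974, sp=5, e=sp−y≈2.144026; I≈14.464290, D=e−e_prev≈0.437044; u=3/4·2.144026+1·14.464290+1/2·0.437044≈16.290832; next y=-1/10·2.855974+1/4·16.290832≈3.787111
n=5: y≈3.787111, sp=5, e=sp−y≈1.212889; I≈15.677179, D=e−e_prev≈-0.931137; u=3/4·1.212889+1·15.677179+1/2·(-0.931137)≈16.121278; next y=-1/10·3.787111+1/4·16.121278≈3.651608
n=6: y≈3.651608, sp=5, e=sp−y≈1.348392; I≈17.025571, D=e−e_prev≈0.135502; u=3/4·1.348392+1·17.025571+1/2·0.135502≈18.104616; next y=-1/10·3.651608+1/4·18.104616≈4.160993
n=7: y≈4.160993, sp=5, e=sp−y≈0.839007; I≈17.864578, D=e−e_prev≈-0.509385; u=3/4·0.839007+1·17.864578+1/2·(-0.509385)≈18.239141; next y=-1/10·4.160993+1/4·18.239141≈4.143686
n=8: y≈4.143686, sp=5, e=sp−y≈0.856314; I≈18.720892, D=e−e_prev≈0.017307; u=3/4·0.856314+1·18.720892+1/2·0.017307≈19.371781; next y=-1/10·4.143686+1/4·19.371781≈4.428577
n=9: y≈4.428577, sp=5, e=sp−y≈0.571423; I≈19.292315, D=e−e_prev≈-0.284891; u=3/4·0.571423+1·19.292315+1/2·(-0.284891)≈19.578437; next y=-1/10·4.428577+1/4·19.578437≈4.451752
n=10: y≈4.451752, sp=5, e=sp−y≈0.548248; I≈19.840564, D=e−e_prev≈-0.023175; u=3/4·0.548248+1·19.840564+1/2·(-0.023175)≈20.240162; next y=-1/10·4.451752+1/4·20.240162≈4.614865

0 5 11.250 0.000
1 5 7.422 2.813
2 5 13.802 1.574
3 5 12.741 3.293
4 5 16.291 2.856
5 5 16.121 3.787
6 5 18.105 3.652
7 5 18.239 4.161
8 5 19.372 4.144
9 5 19.578 4.429
10 5 20.240 4.452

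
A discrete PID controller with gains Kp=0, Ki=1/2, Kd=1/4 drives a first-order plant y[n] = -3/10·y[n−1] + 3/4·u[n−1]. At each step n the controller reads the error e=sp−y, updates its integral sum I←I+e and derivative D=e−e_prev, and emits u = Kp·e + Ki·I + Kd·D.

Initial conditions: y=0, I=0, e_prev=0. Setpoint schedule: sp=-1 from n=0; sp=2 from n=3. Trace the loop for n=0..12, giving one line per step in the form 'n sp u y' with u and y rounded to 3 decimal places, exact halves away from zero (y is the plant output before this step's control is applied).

(exact arithmetic carried between steps; '≈' marks a value shown rounded to 6 d.p. or computed from one; I and e_prev carry over from the previous line; the table rounds u and y to 3 d.p., halves away from zero)
n=0: y=0, sp=-1, e=sp−y=-1; I=-1, D=e−e_prev=-1; u=0·(-1)+1/2·(-1)+1/4·(-1)=-0.75; next y=-3/10·0+3/4·(-0.75)=-0.5625
n=1: y=-0.5625, sp=-1, e=sp−y=-0.4375; I=-1.4375, D=e−e_prev=0.5625; u=0·(-0.4375)+1/2·(-1.4375)+1/4·0.5625=-0.578125; next y=-3/10·(-0.5625)+3/4·(-0.578125)≈-0.264844
n=2: y≈-0.264844, sp=-1, e=sp−y≈-0.735156; I≈-2.172656, D=e−e_prev≈-0.297656; u=0·(-0.735156)+1/2·(-2.172656)+1/4·(-0.297656)≈-1.160742; next y=-3/10·(-0.264844)+3/4·(-1.160742)≈-0.791104
n=3: y≈-0.791104, sp=2, e=sp−y≈2.791104; I≈0.618447, D=e−e_prev≈3.526260; u=0·2.791104+1/2·0.618447+1/4·3.526260≈1.190789; next y=-3/10·(-0.791104)+3/4·1.190789≈1.130422
n=4: y≈1.130422, sp=2, e=sp−y≈0.869578; I≈1.488025, D=e−e_prev≈-1.921526; u=0·0.869578+1/2·1.488025+1/4·(-1.921526)≈0.263631; next y=-3/10·1.130422+3/4·0.263631≈-0.141404
n=5: y≈-0.141404, sp=2, e=sp−y≈2.141404; I≈3.629428, D=e−e_prev≈1.271826; u=0·2.141404+1/2·3.629428+1/4·1.271826≈2.132671; next y=-3/10·(-0.141404)+3/4·2.132671≈1.641924
n=6: y≈1.641924, sp=2, e=sp−y≈0.358076; I≈3.987504, D=e−e_prev≈-1.783328; u=0·0.358076+1/2·3.987504+1/4·(-1.783328)≈1.547920; next y=-3/10·1.641924+3/4·1.547920≈0.668363
n=7: y≈0.668363, sp=2, e=sp−y≈1.331637; I≈5.319141, D=e−e_prev≈0.973561; u=0·1.331637+1/2·5.319141+1/4·0.973561≈2.902961; next y=-3/10·0.668363+3/4·2.902961≈1.976712
n=8: y≈1.976712, sp=2, e=sp−y≈0.023288; I≈5.342429, D=e−e_prev≈-1.308349; u=0·0.023288+1/2·5.342429+1/4·(-1.308349)≈2.344128; next y=-3/10·1.976712+3/4·2.344128≈1.165082
n=9: y≈1.165082, sp=2, e=sp−y≈0.834918; I≈6.177347, D=e−e_prev≈0.811630; u=0·0.834918+1/2·6.177347+1/4·0.811630≈3.291581; next y=-3/10·1.165082+3/4·3.291581≈2.119161
n=10: y≈2.119161, sp=2, e=sp−y≈-0.119161; I≈6.058186, D=e−e_prev≈-0.954079; u=0·(-0.119161)+1/2·6.058186+1/4·(-0.954079)≈2.790573; next y=-3/10·2.119161+3/4·2.790573≈1.457182
n=11: y≈1.457182, sp=2, e=sp−y≈0.542818; I≈6.601005, D=e−e_prev≈0.661980; u=0·0.542818+1/2·6.601005+1/4·0.661980≈3.465997; next y=-3/10·1.457182+3/4·3.465997≈2.162343
n=12: y≈2.162343, sp=2, e=sp−y≈-0.162343; I≈6.438661, D=e−e_prev≈-0.705162; u=0·(-0.162343)+1/2·6.438661+1/4·(-0.705162)≈3.043040; next y=-3/10·2.162343+3/4·3.043040≈1.633577

0 -1 -0.750 0.000
1 -1 -0.578 -0.563
2 -1 -1.161 -0.265
3 2 1.191 -0.791
4 2 0.264 1.130
5 2 2.133 -0.141
6 2 1.548 1.642
7 2 2.903 0.668
8 2 2.344 1.977
9 2 3.292 1.165
10 2 2.791 2.119
11 2 3.466 1.457
12 2 3.043 2.162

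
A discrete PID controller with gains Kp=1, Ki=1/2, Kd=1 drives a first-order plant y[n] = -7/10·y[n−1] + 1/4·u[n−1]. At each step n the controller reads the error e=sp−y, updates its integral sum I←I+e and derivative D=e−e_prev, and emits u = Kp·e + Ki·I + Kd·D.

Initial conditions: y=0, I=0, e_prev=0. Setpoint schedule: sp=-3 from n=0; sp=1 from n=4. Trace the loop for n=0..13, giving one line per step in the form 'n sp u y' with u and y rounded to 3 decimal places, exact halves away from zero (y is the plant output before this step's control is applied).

0 -3 -7.500 0.000
1 -3 -1.313 -1.875
2 -3 -10.898 0.984
3 -3 0.964 -3.414
4 1 -8.338 2.631
5 1 9.282 -3.926
6 1 -17.298 5.069
7 1 22.015 -7.872
8 1 -33.707 11.014
9 1 48.051 -16.137
10 1 -69.145 23.309
11 1 101.423 -33.602
12 1 -144.386 48.877
13 1 212.125 -70.311

(exact arithmetic carried between steps; '≈' marks a value shown rounded to 6 d.p. or computed from one; I and e_prev carry over from the previous line; the table rounds u and y to 3 d.p., halves away from zero)
n=0: y=0, sp=-3, e=sp−y=-3; I=-3, D=e−e_prev=-3; u=1·(-3)+1/2·(-3)+1·(-3)=-7.5; next y=-7/10·0+1/4·(-7.5)=-1.875
n=1: y=-1.875, sp=-3, e=sp−y=-1.125; I=-4.125, D=e−e_prev=1.875; u=1·(-1.125)+1/2·(-4.125)+1·1.875=-1.3125; next y=-7/10·(-1.875)+1/4·(-1.3125)=0.984375
n=2: y=0.984375, sp=-3, e=sp−y=-3.984375; I=-8.109375, D=e−e_prev=-2.859375; u=1·(-3.984375)+1/2·(-8.109375)+1·(-2.859375)≈-10.898438; next y=-7/10·0.984375+1/4·(-10.898438)≈-3.413672
n=3: y≈-3.413672, sp=-3, e=sp−y≈0.413672; I≈-7.695703, D=e−e_prev≈4.398047; u=1·0.413672+1/2·(-7.695703)+1·4.398047≈0.963867; next y=-7/10·(-3.413672)+1/4·0.963867≈2.630537
n=4: y≈2.630537, sp=1, e=sp−y≈-1.630537; I≈-9.326240, D=e−e_prev≈-2.044209; u=1·(-1.630537)+1/2·(-9.326240)+1·(-2.044209)≈-8.337866; next y=-7/10·2.630537+1/4·(-8.337866)≈-3.925843
n=5: y≈-3.925843, sp=1, e=sp−y≈4.925843; I≈-4.400398, D=e−e_prev≈6.556380; u=1·4.925843+1/2·(-4.400398)+1·6.556380≈9.282023; next y=-7/10·(-3.925843)+1/4·9.282023≈5.068596
n=6: y≈5.068596, sp=1, e=sp−y≈-4.068596; I≈-8.468993, D=e−e_prev≈-8.994438; u=1·(-4.068596)+1/2·(-8.468993)+1·(-8.994438)≈-17.297530; next y=-7/10·5.068596+1/4·(-17.297530)≈-7.872400
n=7: y≈-7.872400, sp=1, e=sp−y≈8.872400; I≈0.403406, D=e−e_prev≈12.940995; u=1·8.872400+1/2·0.403406+1·12.940995≈22.015098; next y=-7/10·(-7.872400)+1/4·22.015098≈11.014454
n=8: y≈11.014454, sp=1, e=sp−y≈-10.014454; I≈-9.611048, D=e−e_prev≈-18.886854; u=1·(-10.014454)+1/2·(-9.611048)+1·(-18.886854)≈-33.706832; next y=-7/10·11.014454+1/4·(-33.706832)≈-16.136826
n=9: y≈-16.136826, sp=1, e=sp−y≈17.136826; I≈7.525778, D=e−e_prev≈27.151280; u=1·17.136826+1/2·7.525778+1·27.151280≈48.050995; next y=-7/10·(-16.136826)+1/4·48.050995≈23.308527
n=10: y≈23.308527, sp=1, e=sp−y≈-22.308527; I≈-14.782749, D=e−e_prev≈-39.445352; u=1·(-22.308527)+1/2·(-14.782749)+1·(-39.445352)≈-69.145254; next y=-7/10·23.308527+1/4·(-69.145254)≈-33.602282
n=11: y≈-33.602282, sp=1, e=sp−y≈34.602282; I≈19.819533, D=e−e_prev≈56.910809; u=1·34.602282+1/2·19.819533+1·56.910809≈101.422857; next y=-7/10·(-33.602282)+1/4·101.422857≈48.877312
n=12: y≈48.877312, sp=1, e=sp−y≈-47.877312; I≈-28.057779, D=e−e_prev≈-82.479594; u=1·(-47.877312)+1/2·(-28.057779)+1·(-82.479594)≈-144.385795; next y=-7/10·48.877312+1/4·(-144.385795)≈-70.310567
n=13: y≈-70.310567, sp=1, e=sp−y≈71.310567; I≈43.252788, D=e−e_prev≈119.187879; u=1·71.310567+1/2·43.252788+1·119.187879≈212.124840; next y=-7/10·(-70.310567)+1/4·212.124840≈102.248607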